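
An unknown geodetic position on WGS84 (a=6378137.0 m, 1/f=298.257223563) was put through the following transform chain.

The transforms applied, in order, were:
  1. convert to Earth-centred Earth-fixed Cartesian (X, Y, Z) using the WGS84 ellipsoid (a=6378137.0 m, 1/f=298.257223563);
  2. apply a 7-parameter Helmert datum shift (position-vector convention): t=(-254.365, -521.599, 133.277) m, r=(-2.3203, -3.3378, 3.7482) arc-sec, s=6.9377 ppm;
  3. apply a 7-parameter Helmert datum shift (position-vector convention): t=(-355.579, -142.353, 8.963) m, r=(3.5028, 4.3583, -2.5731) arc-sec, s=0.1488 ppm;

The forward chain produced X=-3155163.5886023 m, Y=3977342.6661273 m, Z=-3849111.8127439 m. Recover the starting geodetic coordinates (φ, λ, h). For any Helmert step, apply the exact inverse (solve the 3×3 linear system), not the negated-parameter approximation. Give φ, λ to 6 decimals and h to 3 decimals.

start: X=-3155163.5886, Y=3977342.6661, Z=-3849111.8127 m
→ Helmert⁻¹: X=-3154775.8236, Y=3977379.7040, Z=-3849254.4063
→ Helmert⁻¹: X=-3154489.5760, Y=3977974.3293, Z=-3849265.1826
→ geod (Bowring, a=6378137.000): φ=-37.35444500°, λ=128.41402700°, h=873.1900 m

φ=-37.354445°, λ=128.414027°, h=873.190 m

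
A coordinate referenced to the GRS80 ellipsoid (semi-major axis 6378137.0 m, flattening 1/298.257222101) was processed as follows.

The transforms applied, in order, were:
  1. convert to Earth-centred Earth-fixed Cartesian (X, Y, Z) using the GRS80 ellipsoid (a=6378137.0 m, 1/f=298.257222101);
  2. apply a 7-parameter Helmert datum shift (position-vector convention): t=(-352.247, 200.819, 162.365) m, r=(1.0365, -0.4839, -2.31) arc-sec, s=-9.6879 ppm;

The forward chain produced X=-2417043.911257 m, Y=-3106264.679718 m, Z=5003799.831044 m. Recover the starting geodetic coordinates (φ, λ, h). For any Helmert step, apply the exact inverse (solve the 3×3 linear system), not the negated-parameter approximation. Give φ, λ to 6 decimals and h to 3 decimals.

φ=51.998973°, λ=-127.880773°, h=1236.332 m

start: X=-2417043.9113, Y=-3106264.6797, Z=5003799.8310 m
→ Helmert⁻¹: X=-2416668.5481, Y=-3106497.5148, Z=5003707.2212
→ geod (Bowring, a=6378137.000): φ=51.99897300°, λ=-127.88077300°, h=1236.3320 m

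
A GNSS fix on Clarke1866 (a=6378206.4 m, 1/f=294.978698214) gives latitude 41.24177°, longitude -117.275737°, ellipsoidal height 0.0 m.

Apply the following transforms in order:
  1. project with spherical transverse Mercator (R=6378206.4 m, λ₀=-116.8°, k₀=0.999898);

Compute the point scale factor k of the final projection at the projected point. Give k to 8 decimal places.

start: φ=41.241770°, λ=-117.275737°, h=0.000 m
→ into tm (λ₀=-116.8°): φ=41.24177000°, λ−λ₀=-0.47573700°
scale k = 0.99991749

0.99991749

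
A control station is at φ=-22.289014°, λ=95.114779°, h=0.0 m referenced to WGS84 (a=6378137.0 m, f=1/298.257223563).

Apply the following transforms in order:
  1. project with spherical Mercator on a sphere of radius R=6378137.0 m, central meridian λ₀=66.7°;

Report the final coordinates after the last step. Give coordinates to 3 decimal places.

E=3163118.729 m, N=-2546260.371 m

start: φ=-22.289014°, λ=95.114779°, h=0.000 m
→ merc (R=6378137.0, λ₀=66.7°): E=3163118.7293, N=-2546260.3705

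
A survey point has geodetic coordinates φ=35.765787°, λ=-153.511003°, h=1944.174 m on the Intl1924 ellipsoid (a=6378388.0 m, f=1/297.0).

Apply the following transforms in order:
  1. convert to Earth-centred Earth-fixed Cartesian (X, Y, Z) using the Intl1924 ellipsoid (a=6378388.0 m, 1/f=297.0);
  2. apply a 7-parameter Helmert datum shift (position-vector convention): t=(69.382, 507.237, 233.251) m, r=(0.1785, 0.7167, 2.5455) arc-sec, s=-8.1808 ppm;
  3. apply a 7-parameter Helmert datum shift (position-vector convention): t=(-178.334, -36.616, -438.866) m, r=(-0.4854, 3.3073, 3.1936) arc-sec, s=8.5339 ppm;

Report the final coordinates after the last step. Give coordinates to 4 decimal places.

start: φ=35.765787°, λ=-153.511003°, h=1944.174 m
→ ECEF (a=6378388.000, f=1/297.0): X=-4638922.2766, Y=-2311769.1315, Z=3708330.7325
→ Helmert 7p (PV): X=-4638773.5303, Y=-2311303.4397, Z=3708547.7643
→ Helmert 7p (PV): X=-4638896.2006, Y=-2311422.8756, Z=3708220.3658

X=-4638896.2006 m, Y=-2311422.8756 m, Z=3708220.3658 m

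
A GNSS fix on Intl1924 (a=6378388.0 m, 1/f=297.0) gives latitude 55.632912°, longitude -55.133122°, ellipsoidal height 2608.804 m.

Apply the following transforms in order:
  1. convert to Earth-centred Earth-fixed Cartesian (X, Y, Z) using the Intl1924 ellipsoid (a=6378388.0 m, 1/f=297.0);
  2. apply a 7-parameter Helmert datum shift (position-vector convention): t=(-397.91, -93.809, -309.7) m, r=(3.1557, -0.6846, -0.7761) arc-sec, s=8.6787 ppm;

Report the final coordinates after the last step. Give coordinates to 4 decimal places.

X=2063498.9253 m, Y=-2962397.2871 m, Z=5243437.5395 m

start: φ=55.632912°, λ=-55.133122°, h=2608.804 m
→ ECEF (a=6378388.000, f=1/297.0): X=2063907.4733, Y=-2962189.7783, Z=5243740.2001
→ Helmert 7p (PV): X=2063498.9253, Y=-2962397.2871, Z=5243437.5395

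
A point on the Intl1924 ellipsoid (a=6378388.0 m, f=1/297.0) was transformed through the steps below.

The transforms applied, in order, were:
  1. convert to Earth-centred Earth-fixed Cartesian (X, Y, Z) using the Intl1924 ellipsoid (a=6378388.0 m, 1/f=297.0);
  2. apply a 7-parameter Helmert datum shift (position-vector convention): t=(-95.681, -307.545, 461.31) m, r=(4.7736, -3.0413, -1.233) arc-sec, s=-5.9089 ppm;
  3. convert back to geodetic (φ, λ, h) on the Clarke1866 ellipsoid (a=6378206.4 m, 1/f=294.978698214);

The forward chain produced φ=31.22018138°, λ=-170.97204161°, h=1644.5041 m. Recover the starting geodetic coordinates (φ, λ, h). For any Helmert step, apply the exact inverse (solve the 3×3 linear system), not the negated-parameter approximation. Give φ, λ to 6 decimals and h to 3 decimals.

φ=31.217166°, λ=-170.975437°, h=1100.468 m

start: φ=31.220181°, λ=-170.972042°, h=1644.504 m
→ ECEF (a=6378206.400, f=1/294.978698214): X=-5393248.0809, Y=-856904.5271, Z=3287469.5351
→ Helmert⁻¹: X=-5393130.6799, Y=-856558.2083, Z=3287126.9909
→ geod (Bowring, a=6378388.000): φ=31.21716600°, λ=-170.97543700°, h=1100.4680 m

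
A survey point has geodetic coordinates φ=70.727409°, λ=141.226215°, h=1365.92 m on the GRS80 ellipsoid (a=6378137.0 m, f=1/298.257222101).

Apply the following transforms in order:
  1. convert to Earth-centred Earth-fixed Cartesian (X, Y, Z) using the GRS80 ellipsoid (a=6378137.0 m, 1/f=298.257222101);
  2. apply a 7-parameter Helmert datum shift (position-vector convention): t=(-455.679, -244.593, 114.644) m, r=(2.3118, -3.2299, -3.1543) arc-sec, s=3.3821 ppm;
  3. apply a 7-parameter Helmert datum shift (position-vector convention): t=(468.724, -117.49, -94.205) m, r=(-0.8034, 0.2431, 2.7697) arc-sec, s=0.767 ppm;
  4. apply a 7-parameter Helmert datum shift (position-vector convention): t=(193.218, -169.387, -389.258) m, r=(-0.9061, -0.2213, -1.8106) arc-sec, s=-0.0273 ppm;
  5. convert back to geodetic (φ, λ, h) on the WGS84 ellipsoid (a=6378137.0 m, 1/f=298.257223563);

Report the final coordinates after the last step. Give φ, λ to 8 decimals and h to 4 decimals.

φ=70.72990637°, λ=141.23529973°, h=880.9339 m

start: φ=70.727409°, λ=141.226215°, h=1365.920 m
→ ECEF (a=6378137.000, f=1/298.257222101): X=-1646523.4730, Y=1322598.9691, Z=5999601.0301
→ Helmert 7p (PV): X=-1647058.4429, Y=1322316.7854, Z=5999725.0060
→ Helmert 7p (PV): X=-1646601.6670, Y=1322201.5620, Z=5999632.1935
→ Helmert 7p (PV): X=-1646403.2346, Y=1322072.9486, Z=5999235.1968
→ geod (Bowring, a=6378137.000): φ=70.72990637°, λ=141.23529973°, h=880.9339 m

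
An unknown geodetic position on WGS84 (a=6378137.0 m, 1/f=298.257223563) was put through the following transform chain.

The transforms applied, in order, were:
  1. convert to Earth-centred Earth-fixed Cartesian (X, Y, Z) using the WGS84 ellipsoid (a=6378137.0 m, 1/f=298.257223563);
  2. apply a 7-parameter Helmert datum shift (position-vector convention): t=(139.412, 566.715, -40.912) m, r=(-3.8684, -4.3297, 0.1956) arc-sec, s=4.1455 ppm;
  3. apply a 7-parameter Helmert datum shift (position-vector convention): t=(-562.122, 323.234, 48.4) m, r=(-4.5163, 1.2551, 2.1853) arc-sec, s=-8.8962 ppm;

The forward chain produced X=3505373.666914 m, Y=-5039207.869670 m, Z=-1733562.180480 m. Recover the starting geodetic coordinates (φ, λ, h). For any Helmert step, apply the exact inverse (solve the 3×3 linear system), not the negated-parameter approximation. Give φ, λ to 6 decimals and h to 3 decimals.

start: X=3505373.6669, Y=-5039207.8697, Z=-1733562.1805 m
→ Helmert⁻¹: X=3505924.1357, Y=-5039575.1199, Z=-1733715.0147
→ Helmert⁻¹: X=3505729.0162, Y=-5040091.7483, Z=-1733835.0290
→ geod (Bowring, a=6378137.000): φ=-15.87108400°, λ=-55.17874200°, h=3014.5580 m

φ=-15.871084°, λ=-55.178742°, h=3014.558 m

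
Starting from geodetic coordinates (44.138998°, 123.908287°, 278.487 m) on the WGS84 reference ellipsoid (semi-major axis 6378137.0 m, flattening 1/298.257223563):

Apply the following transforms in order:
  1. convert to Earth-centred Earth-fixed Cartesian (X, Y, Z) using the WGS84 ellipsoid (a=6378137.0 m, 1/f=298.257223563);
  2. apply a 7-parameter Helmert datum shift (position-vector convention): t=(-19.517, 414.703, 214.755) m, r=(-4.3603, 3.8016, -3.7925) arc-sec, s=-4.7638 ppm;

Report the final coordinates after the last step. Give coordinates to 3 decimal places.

start: φ=44.138998°, λ=123.908287°, h=278.487 m
→ ECEF (a=6378137.000, f=1/298.257223563): X=-2557774.9313, Y=3805181.6814, Z=4419382.4190
→ Helmert 7p (PV): X=-2557630.8479, Y=3805718.7081, Z=4419542.8236

X=-2557630.848 m, Y=3805718.708 m, Z=4419542.824 m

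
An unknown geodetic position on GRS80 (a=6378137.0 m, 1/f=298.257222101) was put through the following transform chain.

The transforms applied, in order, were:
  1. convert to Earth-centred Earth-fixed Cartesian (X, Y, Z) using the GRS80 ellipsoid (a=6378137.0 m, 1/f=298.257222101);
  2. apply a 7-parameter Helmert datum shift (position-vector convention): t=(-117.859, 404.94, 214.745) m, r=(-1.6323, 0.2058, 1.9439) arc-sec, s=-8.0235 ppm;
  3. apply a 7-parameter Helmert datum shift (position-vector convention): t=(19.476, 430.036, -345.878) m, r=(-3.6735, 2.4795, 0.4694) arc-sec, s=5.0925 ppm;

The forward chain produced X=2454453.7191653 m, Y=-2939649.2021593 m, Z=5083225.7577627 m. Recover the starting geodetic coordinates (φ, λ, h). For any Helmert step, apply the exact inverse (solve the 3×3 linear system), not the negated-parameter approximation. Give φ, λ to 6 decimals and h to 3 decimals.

φ=53.186102°, λ=-50.149439°, h=433.862 m

start: X=2454453.7192, Y=-2939649.2022, Z=5083225.7578 m
→ Helmert⁻¹: X=2454353.9443, Y=-2940160.3870, Z=5083522.8883
→ Helmert⁻¹: X=2454458.7114, Y=-2940652.2798, Z=5083328.1073
→ geod (Bowring, a=6378137.000): φ=53.18610200°, λ=-50.14943900°, h=433.8620 m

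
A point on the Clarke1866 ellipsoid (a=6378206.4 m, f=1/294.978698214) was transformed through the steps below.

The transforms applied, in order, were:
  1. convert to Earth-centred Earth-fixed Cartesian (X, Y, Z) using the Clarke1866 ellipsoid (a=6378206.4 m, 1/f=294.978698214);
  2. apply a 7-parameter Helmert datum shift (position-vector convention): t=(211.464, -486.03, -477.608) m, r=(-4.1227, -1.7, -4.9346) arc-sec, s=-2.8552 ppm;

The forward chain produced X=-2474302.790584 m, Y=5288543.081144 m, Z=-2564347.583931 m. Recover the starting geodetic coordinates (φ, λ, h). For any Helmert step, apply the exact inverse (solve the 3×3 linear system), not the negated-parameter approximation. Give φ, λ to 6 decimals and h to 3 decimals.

start: X=-2474302.7906, Y=5288543.0811, Z=-2564347.5839 m
→ Helmert⁻¹: X=-2474668.9827, Y=5289036.2521, Z=-2563751.1864
→ geod (Bowring, a=6378206.400): φ=-23.84729200°, λ=115.07426200°, h=2662.2510 m

φ=-23.847292°, λ=115.074262°, h=2662.251 m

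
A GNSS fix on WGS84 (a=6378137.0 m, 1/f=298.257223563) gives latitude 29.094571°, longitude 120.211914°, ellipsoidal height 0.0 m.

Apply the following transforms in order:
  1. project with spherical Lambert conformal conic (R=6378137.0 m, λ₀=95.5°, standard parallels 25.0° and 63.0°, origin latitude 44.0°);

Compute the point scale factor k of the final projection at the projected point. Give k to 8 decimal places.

start: φ=29.094571°, λ=120.211914°, h=0.000 m
→ into lcc (λ₀=95.5°): φ=29.09457100°, λ−λ₀=24.71191400°
scale k = 0.97985498

0.97985498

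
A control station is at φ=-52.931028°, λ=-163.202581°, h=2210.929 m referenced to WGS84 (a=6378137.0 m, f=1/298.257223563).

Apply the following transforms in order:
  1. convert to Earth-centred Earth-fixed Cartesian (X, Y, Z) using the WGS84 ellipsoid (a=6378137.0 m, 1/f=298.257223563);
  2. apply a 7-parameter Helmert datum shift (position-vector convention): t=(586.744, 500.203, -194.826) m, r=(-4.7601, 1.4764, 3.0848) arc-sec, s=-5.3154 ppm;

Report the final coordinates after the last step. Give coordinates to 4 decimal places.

start: φ=-52.931028°, λ=-163.202581°, h=2210.929 m
→ ECEF (a=6378137.000, f=1/298.257223563): X=-3689693.2029, Y=-1113802.6982, Z=-5067684.6518
→ Helmert 7p (PV): X=-3689106.4625, Y=-1113468.7054, Z=-5067800.4274

X=-3689106.4625 m, Y=-1113468.7054 m, Z=-5067800.4274 m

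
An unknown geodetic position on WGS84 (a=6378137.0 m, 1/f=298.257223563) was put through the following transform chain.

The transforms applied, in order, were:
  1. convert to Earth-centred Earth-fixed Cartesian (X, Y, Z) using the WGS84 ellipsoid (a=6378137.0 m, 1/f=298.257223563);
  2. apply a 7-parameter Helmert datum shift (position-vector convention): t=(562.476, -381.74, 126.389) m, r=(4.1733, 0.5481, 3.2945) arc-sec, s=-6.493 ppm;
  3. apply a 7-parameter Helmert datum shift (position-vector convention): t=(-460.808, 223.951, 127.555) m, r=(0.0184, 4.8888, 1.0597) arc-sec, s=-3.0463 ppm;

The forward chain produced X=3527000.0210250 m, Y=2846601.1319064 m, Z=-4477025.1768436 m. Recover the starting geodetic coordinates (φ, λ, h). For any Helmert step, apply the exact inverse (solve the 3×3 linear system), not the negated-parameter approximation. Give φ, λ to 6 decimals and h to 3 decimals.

φ=-44.841061°, λ=38.905918°, h=3467.626 m

start: X=3527000.0210, Y=2846601.1319, Z=-4477025.1768 m
→ Helmert⁻¹: X=3527592.3121, Y=2846367.3292, Z=-4477083.0151
→ Helmert⁻¹: X=3527110.1013, Y=2846620.6299, Z=-4477286.6972
→ geod (Bowring, a=6378137.000): φ=-44.84106100°, λ=38.90591800°, h=3467.6260 m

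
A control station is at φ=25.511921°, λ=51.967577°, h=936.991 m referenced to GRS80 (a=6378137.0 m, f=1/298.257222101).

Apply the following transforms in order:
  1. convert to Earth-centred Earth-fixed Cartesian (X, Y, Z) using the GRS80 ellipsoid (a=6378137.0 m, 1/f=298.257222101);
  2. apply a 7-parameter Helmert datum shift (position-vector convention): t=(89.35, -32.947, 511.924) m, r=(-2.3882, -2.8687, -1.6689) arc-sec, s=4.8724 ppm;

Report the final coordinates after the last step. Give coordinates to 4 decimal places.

start: φ=25.511921°, λ=51.967577°, h=936.991 m
→ ECEF (a=6378137.000, f=1/298.257222101): X=3549187.3011, Y=4537457.6461, Z=2730766.0164
→ Helmert 7p (PV): X=3549292.6779, Y=4537449.7085, Z=2731288.0712

X=3549292.6779 m, Y=4537449.7085 m, Z=2731288.0712 m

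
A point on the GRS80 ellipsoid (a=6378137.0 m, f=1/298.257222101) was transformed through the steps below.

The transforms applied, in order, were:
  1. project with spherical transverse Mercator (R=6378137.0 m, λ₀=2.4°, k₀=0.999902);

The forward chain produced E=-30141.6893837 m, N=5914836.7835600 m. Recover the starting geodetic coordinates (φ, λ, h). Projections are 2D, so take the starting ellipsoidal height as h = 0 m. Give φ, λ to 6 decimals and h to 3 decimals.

φ=53.138237°, λ=1.948590°, h=0.000 m

start: E=-30141.6894, N=5914836.7836 m
→ tm⁻¹: φ=53.13823700°, λ=1.94859000°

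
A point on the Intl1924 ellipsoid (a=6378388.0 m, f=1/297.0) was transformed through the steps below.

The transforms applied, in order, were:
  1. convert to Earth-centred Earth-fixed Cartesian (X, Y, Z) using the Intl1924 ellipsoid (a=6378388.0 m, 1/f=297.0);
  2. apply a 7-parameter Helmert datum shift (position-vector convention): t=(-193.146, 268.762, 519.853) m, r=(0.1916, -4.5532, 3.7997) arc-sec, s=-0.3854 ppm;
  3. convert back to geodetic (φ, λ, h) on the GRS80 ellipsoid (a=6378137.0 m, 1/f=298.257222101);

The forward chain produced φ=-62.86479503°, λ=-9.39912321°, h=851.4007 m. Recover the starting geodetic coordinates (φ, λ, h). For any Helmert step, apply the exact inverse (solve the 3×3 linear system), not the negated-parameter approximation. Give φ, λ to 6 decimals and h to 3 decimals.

φ=-62.866951°, λ=-9.405269°, h=1245.107 m

start: φ=-62.864795°, λ=-9.399123°, h=851.401 m
→ ECEF (a=6378137.000, f=1/298.257222101): X=2877982.9911, Y=-476401.7465, Z=-5653878.3289
→ Helmert⁻¹: X=2878043.6447, Y=-476728.9624, Z=-5654463.4498
→ geod (Bowring, a=6378388.000): φ=-62.86695100°, λ=-9.40526900°, h=1245.1070 m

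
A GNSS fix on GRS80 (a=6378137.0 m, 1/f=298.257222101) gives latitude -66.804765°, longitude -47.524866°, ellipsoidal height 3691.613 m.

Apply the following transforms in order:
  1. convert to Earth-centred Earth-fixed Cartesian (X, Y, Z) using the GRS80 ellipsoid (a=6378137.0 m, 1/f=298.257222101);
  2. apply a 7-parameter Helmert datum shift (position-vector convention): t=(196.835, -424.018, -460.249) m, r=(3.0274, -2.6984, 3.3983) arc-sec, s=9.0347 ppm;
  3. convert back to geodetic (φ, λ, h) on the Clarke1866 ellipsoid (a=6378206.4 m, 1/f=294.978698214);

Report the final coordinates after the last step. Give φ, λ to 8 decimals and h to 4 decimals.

start: φ=-66.804765°, λ=-47.524866°, h=3691.613 m
→ ECEF (a=6378137.000, f=1/298.257222101): X=1702164.5536, Y=-1859205.9349, Z=-5843265.1582
→ Helmert 7p (PV): X=1702483.8422, Y=-1859532.9423, Z=-5843783.2193
→ geod (Bowring, a=6378206.400): φ=-66.80437825°, λ=-47.52453240°, h=4479.2160 m

φ=-66.80437825°, λ=-47.52453240°, h=4479.2160 m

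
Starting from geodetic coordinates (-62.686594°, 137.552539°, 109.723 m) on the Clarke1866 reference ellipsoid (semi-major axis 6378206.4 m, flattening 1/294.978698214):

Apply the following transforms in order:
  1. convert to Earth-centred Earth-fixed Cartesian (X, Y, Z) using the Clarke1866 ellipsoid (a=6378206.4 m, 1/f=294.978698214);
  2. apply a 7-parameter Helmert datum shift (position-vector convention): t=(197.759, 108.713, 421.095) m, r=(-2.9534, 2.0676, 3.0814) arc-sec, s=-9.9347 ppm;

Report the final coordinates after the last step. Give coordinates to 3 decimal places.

X=-2165289.786 m, Y=1980570.526 m, Z=-5643466.983 m

start: φ=-62.686594°, λ=137.552539°, h=109.723 m
→ ECEF (a=6378206.400, f=1/294.978698214): X=-2165422.8960, Y=1980594.6506, Z=-5643937.4964
→ Helmert 7p (PV): X=-2165289.7864, Y=1980570.5261, Z=-5643466.9835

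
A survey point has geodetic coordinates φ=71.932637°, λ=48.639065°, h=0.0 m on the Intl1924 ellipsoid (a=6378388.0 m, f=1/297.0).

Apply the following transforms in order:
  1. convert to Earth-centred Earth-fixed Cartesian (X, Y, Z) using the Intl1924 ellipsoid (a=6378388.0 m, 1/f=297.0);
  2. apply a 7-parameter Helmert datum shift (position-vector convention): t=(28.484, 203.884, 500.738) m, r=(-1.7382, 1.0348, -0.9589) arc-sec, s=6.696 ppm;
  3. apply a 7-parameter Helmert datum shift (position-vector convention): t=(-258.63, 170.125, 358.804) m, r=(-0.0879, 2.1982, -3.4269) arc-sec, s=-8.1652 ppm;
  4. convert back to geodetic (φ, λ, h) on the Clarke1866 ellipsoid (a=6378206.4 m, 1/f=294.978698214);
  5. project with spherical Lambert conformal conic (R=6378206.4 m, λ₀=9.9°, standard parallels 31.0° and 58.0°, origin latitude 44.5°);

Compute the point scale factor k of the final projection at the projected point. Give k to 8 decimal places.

start: φ=71.932637°, λ=48.639065°, h=0.000 m
→ ECEF (a=6378388.000, f=1/297.0): X=1311158.7448, Y=1489263.3748, Z=6041502.6505
→ Helmert 7p (PV): X=1311233.2413, Y=1489522.0477, Z=6042024.7143
→ Helmert 7p (PV): X=1311053.0421, Y=1489660.8005, Z=6042319.5753
→ geod (Bowring, a=6378206.400): φ=71.93373728°, λ=48.64893818°, h=1161.5106 m
→ into lcc (λ₀=9.9°): φ=71.93373728°, λ−λ₀=38.74893818°
scale k = 1.12568093

1.12568093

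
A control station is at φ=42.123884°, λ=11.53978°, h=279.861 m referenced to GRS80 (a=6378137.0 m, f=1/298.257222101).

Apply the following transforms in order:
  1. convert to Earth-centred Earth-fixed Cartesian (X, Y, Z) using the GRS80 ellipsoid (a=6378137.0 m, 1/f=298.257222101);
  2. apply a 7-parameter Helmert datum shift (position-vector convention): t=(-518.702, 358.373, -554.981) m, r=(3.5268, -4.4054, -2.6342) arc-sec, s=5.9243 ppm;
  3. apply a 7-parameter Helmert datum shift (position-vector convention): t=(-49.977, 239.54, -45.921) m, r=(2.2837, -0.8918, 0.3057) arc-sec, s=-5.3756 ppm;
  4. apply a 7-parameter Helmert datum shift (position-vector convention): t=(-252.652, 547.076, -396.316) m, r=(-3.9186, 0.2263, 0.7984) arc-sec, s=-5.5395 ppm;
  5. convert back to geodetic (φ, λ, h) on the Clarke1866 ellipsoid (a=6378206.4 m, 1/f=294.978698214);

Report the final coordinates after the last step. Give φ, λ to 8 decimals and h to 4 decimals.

start: φ=42.123884°, λ=11.539780°, h=279.861 m
→ ECEF (a=6378137.000, f=1/298.257222101): X=4642214.5615, Y=947826.1653, Z=4256007.5208
→ Helmert 7p (PV): X=4641644.5658, Y=948058.0962, Z=4255593.1090
→ Helmert 7p (PV): X=4641549.8329, Y=948252.3027, Z=4255554.8766
→ Helmert 7p (PV): X=4641272.4675, Y=948892.9382, Z=4255111.8799
→ geod (Bowring, a=6378206.400): φ=42.12431816°, λ=11.55470086°, h=-809.6634 m

φ=42.12431816°, λ=11.55470086°, h=-809.6634 m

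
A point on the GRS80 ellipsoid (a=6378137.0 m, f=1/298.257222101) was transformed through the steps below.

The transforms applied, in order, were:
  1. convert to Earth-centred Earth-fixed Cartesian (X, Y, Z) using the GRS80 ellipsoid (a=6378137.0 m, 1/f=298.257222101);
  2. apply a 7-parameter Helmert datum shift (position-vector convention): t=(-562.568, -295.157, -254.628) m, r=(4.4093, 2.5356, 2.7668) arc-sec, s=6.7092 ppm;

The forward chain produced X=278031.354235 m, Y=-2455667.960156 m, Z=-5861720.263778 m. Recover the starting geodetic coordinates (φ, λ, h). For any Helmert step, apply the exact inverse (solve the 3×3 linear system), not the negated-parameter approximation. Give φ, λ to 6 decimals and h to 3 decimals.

φ=-67.276391°, λ=-83.526170°, h=1064.177 m

start: X=278031.3542, Y=-2455667.9602, Z=-5861720.2638 m
→ Helmert⁻¹: X=278631.1691, Y=-2455485.3651, Z=-5861370.3945
→ geod (Bowring, a=6378137.000): φ=-67.27639100°, λ=-83.52617000°, h=1064.1770 m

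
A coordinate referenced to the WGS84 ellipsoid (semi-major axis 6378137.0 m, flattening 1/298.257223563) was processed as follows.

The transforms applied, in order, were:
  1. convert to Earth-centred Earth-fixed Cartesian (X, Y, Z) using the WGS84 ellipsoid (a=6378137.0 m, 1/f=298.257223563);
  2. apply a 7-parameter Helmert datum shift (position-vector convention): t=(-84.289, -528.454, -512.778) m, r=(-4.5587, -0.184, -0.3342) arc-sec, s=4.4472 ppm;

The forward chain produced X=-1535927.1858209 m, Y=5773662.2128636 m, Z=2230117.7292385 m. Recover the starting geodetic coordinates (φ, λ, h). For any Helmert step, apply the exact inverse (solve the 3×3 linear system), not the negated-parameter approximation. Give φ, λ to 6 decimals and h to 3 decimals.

φ=20.599735°, λ=104.895095°, h=2220.948 m

start: X=-1535927.1858, Y=5773662.2129, Z=2230117.7292 m
→ Helmert⁻¹: X=-1535843.4322, Y=5774113.1973, Z=2230749.5721
→ geod (Bowring, a=6378137.000): φ=20.59973500°, λ=104.89509500°, h=2220.9480 m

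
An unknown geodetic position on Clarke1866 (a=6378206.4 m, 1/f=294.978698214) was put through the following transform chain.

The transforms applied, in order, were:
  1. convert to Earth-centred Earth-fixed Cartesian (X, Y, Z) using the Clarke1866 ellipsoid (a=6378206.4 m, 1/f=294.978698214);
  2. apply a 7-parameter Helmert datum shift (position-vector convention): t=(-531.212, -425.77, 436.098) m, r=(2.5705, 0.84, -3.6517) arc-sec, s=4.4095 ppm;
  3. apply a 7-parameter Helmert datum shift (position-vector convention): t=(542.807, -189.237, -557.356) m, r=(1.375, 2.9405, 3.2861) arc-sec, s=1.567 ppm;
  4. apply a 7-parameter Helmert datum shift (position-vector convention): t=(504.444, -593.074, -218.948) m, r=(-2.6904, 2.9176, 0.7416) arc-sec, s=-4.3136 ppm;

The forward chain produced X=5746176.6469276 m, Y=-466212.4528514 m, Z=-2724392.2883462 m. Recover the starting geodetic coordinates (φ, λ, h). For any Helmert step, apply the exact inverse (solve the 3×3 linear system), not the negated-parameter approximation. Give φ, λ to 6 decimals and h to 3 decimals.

φ=-25.442307°, λ=-4.627141°, h=1426.786 m

start: X=5746176.6469, Y=-466212.4529, Z=-2724392.2883 m
→ Helmert⁻¹: X=5745733.8459, Y=-465606.5137, Z=-2724109.8915
→ Helmert⁻¹: X=5745213.4452, Y=-465526.2322, Z=-2723463.2610
→ Helmert⁻¹: X=5745738.6471, Y=-465030.6342, Z=-2723858.1536
→ geod (Bowring, a=6378206.400): φ=-25.44230700°, λ=-4.62714100°, h=1426.7860 m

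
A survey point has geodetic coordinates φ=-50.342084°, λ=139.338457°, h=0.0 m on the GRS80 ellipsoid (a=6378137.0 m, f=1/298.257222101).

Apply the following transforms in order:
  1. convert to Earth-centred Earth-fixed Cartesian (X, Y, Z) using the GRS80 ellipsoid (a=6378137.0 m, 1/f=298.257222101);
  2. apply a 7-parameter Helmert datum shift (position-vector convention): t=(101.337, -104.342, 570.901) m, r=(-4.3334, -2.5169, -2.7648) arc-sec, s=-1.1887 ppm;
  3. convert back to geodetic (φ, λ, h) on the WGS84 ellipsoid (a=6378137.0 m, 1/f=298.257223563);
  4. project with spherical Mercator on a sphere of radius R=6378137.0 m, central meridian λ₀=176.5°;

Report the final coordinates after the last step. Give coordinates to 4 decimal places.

E=-4136807.9872 m, N=-6505563.4953 m

start: φ=-50.342084°, λ=139.338457°, h=0.000 m
→ ECEF (a=6378137.000, f=1/298.257222101): X=-3093943.5100, Y=2657600.2936, Z=-4887160.4651
→ Helmert 7p (PV): X=-3093743.2380, Y=2657431.5903, Z=-4886677.3411
→ geod (Bowring, a=6378137.000): φ=-50.34112430°, λ=139.33842158°, h=-539.0519 m
→ merc (R=6378137.0, λ₀=176.5°): E=-4136807.9872, N=-6505563.4953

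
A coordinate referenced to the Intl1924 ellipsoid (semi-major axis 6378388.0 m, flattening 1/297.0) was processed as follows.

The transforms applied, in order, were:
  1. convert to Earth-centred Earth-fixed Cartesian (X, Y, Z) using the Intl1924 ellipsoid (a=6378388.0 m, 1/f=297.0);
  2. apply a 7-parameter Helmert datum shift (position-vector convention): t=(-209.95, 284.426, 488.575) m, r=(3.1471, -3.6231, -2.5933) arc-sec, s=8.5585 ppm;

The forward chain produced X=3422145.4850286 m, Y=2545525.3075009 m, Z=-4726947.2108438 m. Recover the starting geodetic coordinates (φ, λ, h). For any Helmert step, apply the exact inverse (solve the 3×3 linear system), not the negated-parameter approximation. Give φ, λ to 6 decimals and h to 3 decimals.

start: X=3422145.4850, Y=2545525.3075, Z=-4726947.2108 m
→ Helmert⁻¹: X=3422211.1054, Y=2545189.9945, Z=-4727494.2720
→ geod (Bowring, a=6378388.000): φ=-48.13688300°, λ=36.63916900°, h=481.3960 m

φ=-48.136883°, λ=36.639169°, h=481.396 m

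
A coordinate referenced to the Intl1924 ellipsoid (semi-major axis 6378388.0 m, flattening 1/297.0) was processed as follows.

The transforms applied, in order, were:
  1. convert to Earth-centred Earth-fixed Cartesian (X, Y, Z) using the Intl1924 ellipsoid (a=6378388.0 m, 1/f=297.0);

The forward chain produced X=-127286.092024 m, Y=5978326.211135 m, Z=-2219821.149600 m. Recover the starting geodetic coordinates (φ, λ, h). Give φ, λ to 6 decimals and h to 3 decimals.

start: X=-127286.0920, Y=5978326.2111, Z=-2219821.1496 m
→ geod (Bowring, a=6378388.000): φ=-20.49266800°, λ=91.21971500°, h=2640.8320 m

φ=-20.492668°, λ=91.219715°, h=2640.832 m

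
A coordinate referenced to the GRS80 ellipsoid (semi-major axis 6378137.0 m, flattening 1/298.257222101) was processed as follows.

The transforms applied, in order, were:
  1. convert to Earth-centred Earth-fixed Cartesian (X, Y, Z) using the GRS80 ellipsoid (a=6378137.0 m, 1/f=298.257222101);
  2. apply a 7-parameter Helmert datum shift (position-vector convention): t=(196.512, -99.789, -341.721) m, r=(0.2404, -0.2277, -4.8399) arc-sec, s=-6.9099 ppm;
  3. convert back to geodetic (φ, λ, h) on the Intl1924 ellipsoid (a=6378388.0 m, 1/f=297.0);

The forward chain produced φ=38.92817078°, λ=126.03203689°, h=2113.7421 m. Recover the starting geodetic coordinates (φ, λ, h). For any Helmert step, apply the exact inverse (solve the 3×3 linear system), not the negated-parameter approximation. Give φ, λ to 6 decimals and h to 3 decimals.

φ=38.928632°, λ=126.034464°, h=2740.191 m

start: φ=38.928171°, λ=126.032037°, h=2113.742 m
→ ECEF (a=6378388.000, f=1/297.0): X=-2923663.6683, Y=4019349.7461, Z=3987510.6500
→ Helmert⁻¹: X=-2923970.2952, Y=4019413.3476, Z=3987878.4700
→ geod (Bowring, a=6378137.000): φ=38.92863200°, λ=126.03446400°, h=2740.1910 m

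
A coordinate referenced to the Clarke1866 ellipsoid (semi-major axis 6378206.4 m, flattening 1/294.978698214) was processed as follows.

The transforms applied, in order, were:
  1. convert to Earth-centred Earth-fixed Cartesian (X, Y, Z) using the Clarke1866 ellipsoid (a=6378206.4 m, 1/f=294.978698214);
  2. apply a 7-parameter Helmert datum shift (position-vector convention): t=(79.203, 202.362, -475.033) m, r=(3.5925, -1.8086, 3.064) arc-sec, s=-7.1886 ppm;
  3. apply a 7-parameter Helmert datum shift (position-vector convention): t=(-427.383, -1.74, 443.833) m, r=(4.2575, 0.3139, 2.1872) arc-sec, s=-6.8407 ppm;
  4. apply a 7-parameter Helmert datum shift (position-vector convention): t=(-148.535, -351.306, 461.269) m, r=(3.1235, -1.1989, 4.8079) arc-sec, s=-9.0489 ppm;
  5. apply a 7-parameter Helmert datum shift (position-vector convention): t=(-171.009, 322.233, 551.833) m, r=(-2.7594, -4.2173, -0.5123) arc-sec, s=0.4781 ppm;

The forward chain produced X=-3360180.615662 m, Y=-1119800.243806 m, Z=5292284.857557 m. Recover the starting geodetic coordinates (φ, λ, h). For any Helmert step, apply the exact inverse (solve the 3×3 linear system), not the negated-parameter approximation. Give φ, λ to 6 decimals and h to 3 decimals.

φ=56.389080°, λ=-161.567971°, h=3884.606 m

start: X=-3360180.6157, Y=-1119800.2438, Z=5292284.8576 m
→ Helmert⁻¹: X=-3359897.0219, Y=-1120201.0795, Z=5291784.2052
→ Helmert⁻¹: X=-3359774.2328, Y=-1119701.4642, Z=5291407.3016
→ Helmert⁻¹: X=-3359389.7540, Y=-1119562.5497, Z=5291017.6591
→ Helmert⁻¹: X=-3359463.3404, Y=-1119630.8945, Z=5291579.6883
→ geod (Bowring, a=6378206.400): φ=56.38908000°, λ=-161.56797100°, h=3884.6060 m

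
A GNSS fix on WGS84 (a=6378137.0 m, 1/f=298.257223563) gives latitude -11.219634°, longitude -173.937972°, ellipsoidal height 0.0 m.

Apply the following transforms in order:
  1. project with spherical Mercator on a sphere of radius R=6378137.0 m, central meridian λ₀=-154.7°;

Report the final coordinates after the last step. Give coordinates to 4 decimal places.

start: φ=-11.219634°, λ=-173.937972°, h=0.000 m
→ merc (R=6378137.0, λ₀=-154.7°): E=-2141561.2469, N=-1257023.3068

E=-2141561.2469 m, N=-1257023.3068 m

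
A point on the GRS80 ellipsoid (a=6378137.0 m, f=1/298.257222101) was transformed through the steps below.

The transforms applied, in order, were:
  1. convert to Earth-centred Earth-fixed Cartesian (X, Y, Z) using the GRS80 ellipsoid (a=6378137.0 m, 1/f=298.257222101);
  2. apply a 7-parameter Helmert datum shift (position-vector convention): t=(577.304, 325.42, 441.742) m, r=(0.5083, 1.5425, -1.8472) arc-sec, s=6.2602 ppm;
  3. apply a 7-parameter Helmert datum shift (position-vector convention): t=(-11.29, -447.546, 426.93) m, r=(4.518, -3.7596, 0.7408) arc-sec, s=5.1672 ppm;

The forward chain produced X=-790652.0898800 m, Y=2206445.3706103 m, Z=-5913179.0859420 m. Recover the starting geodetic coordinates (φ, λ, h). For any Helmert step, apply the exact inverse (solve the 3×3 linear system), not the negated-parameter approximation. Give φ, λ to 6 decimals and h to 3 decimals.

start: X=-790652.0899, Y=2206445.3706, Z=-5913179.0859 m
→ Helmert⁻¹: X=-790736.5766, Y=2206754.8221, Z=-5913609.3830
→ Helmert⁻¹: X=-791284.4596, Y=2206393.9292, Z=-5914025.4568
→ geod (Bowring, a=6378137.000): φ=-68.51081900°, λ=109.72948100°, h=1960.8160 m

φ=-68.510819°, λ=109.729481°, h=1960.816 m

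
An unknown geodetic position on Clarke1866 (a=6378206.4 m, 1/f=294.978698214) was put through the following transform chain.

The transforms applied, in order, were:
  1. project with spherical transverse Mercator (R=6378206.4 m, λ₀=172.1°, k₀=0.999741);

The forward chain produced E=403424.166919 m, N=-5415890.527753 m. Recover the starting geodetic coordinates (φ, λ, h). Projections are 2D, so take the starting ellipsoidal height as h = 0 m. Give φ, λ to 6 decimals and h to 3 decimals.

φ=-48.533873°, λ=177.575283°, h=0.000 m

start: E=403424.1669, N=-5415890.5278 m
→ tm⁻¹: φ=-48.53387300°, λ=177.57528300°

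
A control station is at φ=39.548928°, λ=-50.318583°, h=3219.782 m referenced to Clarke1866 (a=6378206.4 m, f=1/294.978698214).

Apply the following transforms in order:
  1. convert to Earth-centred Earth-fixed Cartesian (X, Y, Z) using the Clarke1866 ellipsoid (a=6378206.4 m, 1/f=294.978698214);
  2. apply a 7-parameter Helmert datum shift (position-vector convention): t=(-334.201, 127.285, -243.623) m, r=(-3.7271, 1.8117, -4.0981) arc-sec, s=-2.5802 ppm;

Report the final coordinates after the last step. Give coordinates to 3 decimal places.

start: φ=39.548928°, λ=-50.318583°, h=3219.782 m
→ ECEF (a=6378206.400, f=1/294.978698214): X=3146208.8708, Y=-3792128.7698, Z=4041346.7299
→ Helmert 7p (PV): X=3145826.7061, Y=-3791981.1847, Z=4041133.5668

X=3145826.706 m, Y=-3791981.185 m, Z=4041133.567 m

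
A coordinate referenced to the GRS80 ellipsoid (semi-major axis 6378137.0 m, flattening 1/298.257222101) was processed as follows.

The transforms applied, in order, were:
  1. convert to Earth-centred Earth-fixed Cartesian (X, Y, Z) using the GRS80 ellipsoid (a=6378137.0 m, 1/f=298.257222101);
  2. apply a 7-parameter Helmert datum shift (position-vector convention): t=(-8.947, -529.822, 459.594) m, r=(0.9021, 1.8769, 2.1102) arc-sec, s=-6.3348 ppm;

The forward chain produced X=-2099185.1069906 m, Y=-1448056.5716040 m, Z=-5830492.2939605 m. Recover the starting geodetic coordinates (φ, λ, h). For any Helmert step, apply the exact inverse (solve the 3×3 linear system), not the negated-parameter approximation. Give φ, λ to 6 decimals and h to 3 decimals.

φ=-66.521378°, λ=-145.410496°, h=3977.894 m

start: X=-2099185.1070, Y=-1448056.5716, Z=-5830492.2940 m
→ Helmert⁻¹: X=-2099151.2080, Y=-1447539.9459, Z=-5831001.5964
→ geod (Bowring, a=6378137.000): φ=-66.52137800°, λ=-145.41049600°, h=3977.8940 m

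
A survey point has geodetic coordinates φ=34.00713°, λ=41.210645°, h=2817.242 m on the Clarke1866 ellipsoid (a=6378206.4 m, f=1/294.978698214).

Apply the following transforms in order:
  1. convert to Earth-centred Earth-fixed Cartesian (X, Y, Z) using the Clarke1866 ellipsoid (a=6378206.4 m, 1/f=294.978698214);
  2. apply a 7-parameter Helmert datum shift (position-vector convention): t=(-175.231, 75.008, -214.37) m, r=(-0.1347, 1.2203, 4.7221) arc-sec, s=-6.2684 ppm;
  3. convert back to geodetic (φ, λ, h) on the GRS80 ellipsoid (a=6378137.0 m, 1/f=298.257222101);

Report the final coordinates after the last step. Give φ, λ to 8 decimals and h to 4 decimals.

start: φ=34.007130°, λ=41.210645°, h=2817.242 m
→ ECEF (a=6378206.400, f=1/294.978698214): X=3983592.4940, Y=3488679.1425, Z=3548492.5141
→ Helmert 7p (PV): X=3983333.4185, Y=3488825.7967, Z=3548230.0549
→ geod (Bowring, a=6378137.000): φ=34.00367909°, λ=41.21368567°, h=2584.1462 m

φ=34.00367909°, λ=41.21368567°, h=2584.1462 m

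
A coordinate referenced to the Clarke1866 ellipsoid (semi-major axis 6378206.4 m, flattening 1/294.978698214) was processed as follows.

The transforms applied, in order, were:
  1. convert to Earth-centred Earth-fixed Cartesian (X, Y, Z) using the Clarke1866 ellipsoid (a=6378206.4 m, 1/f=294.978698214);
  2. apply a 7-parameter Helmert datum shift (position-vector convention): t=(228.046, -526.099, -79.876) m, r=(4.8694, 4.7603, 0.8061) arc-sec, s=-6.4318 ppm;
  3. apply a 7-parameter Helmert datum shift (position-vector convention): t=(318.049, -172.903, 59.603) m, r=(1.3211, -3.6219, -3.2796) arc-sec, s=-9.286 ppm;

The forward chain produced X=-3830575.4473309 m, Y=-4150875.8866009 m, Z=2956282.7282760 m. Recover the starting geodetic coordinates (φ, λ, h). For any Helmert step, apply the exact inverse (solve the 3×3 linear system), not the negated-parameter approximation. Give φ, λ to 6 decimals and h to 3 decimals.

start: X=-3830575.4473, Y=-4150875.8866, Z=2956282.7283 m
→ Helmert⁻¹: X=-3830811.1613, Y=-4150783.5021, Z=2956344.4293
→ Helmert⁻¹: X=-3831148.2980, Y=-4150199.3299, Z=2956452.8789
→ geod (Bowring, a=6378206.400): φ=27.78929800°, λ=-132.71084400°, h=1606.7390 m

φ=27.789298°, λ=-132.710844°, h=1606.739 m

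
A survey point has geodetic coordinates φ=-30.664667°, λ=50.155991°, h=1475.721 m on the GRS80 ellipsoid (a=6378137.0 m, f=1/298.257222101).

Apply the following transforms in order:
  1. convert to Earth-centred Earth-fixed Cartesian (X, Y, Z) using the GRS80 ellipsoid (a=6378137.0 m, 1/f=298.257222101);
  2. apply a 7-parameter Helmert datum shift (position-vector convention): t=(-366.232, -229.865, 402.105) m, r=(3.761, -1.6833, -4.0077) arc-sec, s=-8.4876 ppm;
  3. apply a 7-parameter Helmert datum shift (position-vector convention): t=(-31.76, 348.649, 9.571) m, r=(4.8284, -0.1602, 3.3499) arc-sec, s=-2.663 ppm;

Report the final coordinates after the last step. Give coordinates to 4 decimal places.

start: φ=-30.664667°, λ=50.155991°, h=1475.721 m
→ ECEF (a=6378137.000, f=1/298.257222101): X=3518924.0964, Y=4216953.3579, Z=-3234723.2006
→ Helmert 7p (PV): X=3518636.3293, Y=4216678.3104, Z=-3234188.0327
→ Helmert 7p (PV): X=3518529.2291, Y=4217148.5837, Z=-3234068.4094

X=3518529.2291 m, Y=4217148.5837 m, Z=-3234068.4094 m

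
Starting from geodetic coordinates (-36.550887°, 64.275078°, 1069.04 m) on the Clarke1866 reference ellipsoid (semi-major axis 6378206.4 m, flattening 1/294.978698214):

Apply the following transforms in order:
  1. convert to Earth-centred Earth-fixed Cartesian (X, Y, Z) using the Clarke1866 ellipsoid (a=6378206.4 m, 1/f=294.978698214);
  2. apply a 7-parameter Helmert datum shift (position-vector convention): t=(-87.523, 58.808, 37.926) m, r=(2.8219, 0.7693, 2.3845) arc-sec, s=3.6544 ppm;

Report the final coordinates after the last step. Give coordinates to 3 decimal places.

start: φ=-36.550887°, λ=64.275078°, h=1069.040 m
→ ECEF (a=6378206.400, f=1/294.978698214): X=2227034.6064, Y=4622289.7801, Z=-3777917.4791
→ Helmert 7p (PV): X=2226887.6958, Y=4622442.9110, Z=-3777838.4277

X=2226887.696 m, Y=4622442.911 m, Z=-3777838.428 m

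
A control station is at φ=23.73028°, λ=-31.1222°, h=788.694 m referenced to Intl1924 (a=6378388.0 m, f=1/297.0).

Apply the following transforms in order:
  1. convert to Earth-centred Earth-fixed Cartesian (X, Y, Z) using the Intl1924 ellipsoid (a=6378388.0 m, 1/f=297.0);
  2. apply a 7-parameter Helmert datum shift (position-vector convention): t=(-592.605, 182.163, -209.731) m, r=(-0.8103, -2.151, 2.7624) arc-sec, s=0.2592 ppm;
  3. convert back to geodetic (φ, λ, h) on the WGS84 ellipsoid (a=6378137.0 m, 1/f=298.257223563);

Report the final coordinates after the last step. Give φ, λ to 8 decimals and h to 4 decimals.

start: φ=23.730280°, λ=-31.122200°, h=788.694 m
→ ECEF (a=6378388.000, f=1/297.0): X=5001997.7781, Y=-3020041.9427, Z=2551315.3912
→ Helmert 7p (PV): X=5001420.3095, Y=-3019783.5505, Z=2551170.3481
→ geod (Bowring, a=6378137.000): φ=23.73075616°, λ=-31.12295781°, h=391.7529 m

φ=23.73075616°, λ=-31.12295781°, h=391.7529 m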